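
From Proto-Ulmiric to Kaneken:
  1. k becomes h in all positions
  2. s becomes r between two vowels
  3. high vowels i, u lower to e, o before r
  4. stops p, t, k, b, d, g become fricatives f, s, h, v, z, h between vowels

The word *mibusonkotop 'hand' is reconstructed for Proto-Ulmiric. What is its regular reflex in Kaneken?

Kaneken: *mibusonkotop > mibusonhotop > miburonhotop > miboronhotop > mivoronhosop  (by unconditioned shift, rhotacism, pre-rhotic lowering, intervocalic lenition)

mivoronhosop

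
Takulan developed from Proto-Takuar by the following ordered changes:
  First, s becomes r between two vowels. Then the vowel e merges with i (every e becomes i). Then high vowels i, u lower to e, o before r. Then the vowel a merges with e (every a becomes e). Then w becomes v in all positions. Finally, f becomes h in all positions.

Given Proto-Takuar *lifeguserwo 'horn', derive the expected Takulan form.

lihigorervo

Takulan: start from *lifeguserwo.
  rule 1 (rhotacism): lifeguserwo → lifegurerwo
  rule 2 (vowel merger): lifegurerwo → lifigurirwo
  rule 3 (pre-rhotic lowering): lifigurirwo → lifigorerwo
  rule 4: no change — lifigorerwo
  rule 5 (unconditioned shift): lifigorerwo → lifigorervo
  rule 6 (unconditioned shift): lifigorervo → lihigorervo
  ⇒ Takulan lihigorervo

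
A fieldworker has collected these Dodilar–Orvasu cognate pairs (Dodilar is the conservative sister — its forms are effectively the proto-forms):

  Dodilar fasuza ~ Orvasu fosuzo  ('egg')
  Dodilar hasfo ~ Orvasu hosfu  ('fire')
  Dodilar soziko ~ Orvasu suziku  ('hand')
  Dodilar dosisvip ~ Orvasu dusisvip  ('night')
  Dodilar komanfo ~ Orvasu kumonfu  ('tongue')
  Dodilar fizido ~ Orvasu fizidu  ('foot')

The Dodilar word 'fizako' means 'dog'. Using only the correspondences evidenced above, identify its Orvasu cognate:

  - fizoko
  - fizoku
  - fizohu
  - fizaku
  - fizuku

fasuza ~ fosuzo, hasfo ~ hosfu — Dodilar a corresponds to Orvasu o after a consonant, before a consonant other than r, m, n, p, b, f, v.
hasfo ~ hosfu, soziko ~ suziku — Dodilar o corresponds to Orvasu u word-finally.
Applying these to Dodilar 'fizako':
  fizako → fizoko   (a→o after a consonant, before a consonant other than r, m, n, p, b, f, v)
  fizoko → fizoku   (o→u word-finally)
So the Orvasu cognate is 'fizoku'.

fizoku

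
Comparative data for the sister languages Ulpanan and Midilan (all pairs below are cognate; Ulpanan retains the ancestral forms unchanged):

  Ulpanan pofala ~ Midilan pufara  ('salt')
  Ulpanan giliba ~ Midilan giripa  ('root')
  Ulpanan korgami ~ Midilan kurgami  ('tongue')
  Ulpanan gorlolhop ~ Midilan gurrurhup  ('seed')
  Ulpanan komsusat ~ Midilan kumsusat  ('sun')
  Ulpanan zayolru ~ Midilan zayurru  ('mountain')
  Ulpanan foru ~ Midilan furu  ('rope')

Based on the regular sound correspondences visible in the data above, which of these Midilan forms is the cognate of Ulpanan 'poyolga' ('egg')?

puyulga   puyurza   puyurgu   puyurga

gorlolhop ~ gurrurhup, zayolru ~ zayurru — Ulpanan o corresponds to Midilan u after a consonant, before a consonant other than r, m, n, p, b, f, v.
gorlolhop ~ gurrurhup — Ulpanan l corresponds to Midilan r after a vowel, before a consonant other than r, m, n, p, b, f, v.
Applying these to Ulpanan 'poyolga':
  poyolga → puyolga   (o→u after a consonant, before a consonant other than r, m, n, p, b, f, v)
  puyolga → puyulga   (o→u after a consonant, before a consonant other than r, m, n, p, b, f, v)
  puyulga → puyurga   (l→r after a vowel, before a consonant other than r, m, n, p, b, f, v)
So the Midilan cognate is 'puyurga'.

puyurga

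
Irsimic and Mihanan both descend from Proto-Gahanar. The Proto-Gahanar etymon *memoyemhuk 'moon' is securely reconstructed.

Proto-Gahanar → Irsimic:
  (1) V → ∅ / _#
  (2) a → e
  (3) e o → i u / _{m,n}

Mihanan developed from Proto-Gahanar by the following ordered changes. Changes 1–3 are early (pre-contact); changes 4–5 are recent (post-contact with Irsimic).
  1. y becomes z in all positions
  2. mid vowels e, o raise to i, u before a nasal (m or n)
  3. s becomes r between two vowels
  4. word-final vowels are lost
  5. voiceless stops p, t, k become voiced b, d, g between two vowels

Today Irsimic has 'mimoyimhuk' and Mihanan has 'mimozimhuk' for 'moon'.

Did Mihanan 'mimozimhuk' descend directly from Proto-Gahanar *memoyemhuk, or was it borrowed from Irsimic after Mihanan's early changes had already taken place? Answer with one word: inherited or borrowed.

If inherited, *memoyemhuk would pass through all of Mihanan's changes:
Mihanan: start from *memoyemhuk.
  rule 1 (unconditioned shift): memoyemhuk → memozemhuk
  rule 2 (pre-nasal raising): memozemhuk → mimozimhuk
  rule 3: no change — mimozimhuk
  rule 4: no change — mimozimhuk
  rule 5: no change — mimozimhuk
  ⇒ Mihanan mimozimhuk
If borrowed from Irsimic 'mimoyimhuk' after the early changes, it would undergo only the recent ones:
  rule 4 (apocope): no change (mimoyimhuk)
  rule 5 (intervocalic voicing): no change (mimoyimhuk)
  ⇒ as a loan: mimoyimhuk
Mihanan 'mimozimhuk' matches the inherited outcome exactly, so it is an inherited cognate, not a loan.

inherited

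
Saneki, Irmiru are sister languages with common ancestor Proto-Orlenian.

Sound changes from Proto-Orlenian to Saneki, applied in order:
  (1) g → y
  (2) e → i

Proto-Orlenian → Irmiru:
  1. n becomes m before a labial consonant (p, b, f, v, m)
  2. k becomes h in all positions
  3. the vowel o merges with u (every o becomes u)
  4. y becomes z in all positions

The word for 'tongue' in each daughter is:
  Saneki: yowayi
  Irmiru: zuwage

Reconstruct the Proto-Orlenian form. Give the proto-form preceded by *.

Position 2: Saneki has o, Irmiru has u. Saneki preserves o here (none of its changes turn any other segment into o), so the proto-segment is *o.
Position 1: Saneki has y, Irmiru has z. Taking the neighbouring segments as reconstructed: Saneki y could go back to *g or *y; Irmiru z could go back to *z or *y — the one source consistent with every daughter is *y.
Verify the candidate proto-form against each daughter:
Saneki: *yowage
  yowage → yowaye   [unconditioned shift]
  yowaye → yowayi   [vowel merger]
  giving Saneki yowayi.
Irmiru: *yowage > yuwage > zuwage  (by vowel merger, unconditioned shift)
*yowage is the unique common source.

*yowage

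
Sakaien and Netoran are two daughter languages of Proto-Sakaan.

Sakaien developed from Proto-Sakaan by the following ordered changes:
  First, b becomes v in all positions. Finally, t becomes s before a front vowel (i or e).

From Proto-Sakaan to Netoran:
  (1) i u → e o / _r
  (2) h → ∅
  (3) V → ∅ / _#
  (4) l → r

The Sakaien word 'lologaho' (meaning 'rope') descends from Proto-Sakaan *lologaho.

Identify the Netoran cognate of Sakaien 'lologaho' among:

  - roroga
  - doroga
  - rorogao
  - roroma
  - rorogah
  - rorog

Netoran: *lologaho > lologao > lologa > roroga  (by h-loss, apocope, unconditioned shift)

roroga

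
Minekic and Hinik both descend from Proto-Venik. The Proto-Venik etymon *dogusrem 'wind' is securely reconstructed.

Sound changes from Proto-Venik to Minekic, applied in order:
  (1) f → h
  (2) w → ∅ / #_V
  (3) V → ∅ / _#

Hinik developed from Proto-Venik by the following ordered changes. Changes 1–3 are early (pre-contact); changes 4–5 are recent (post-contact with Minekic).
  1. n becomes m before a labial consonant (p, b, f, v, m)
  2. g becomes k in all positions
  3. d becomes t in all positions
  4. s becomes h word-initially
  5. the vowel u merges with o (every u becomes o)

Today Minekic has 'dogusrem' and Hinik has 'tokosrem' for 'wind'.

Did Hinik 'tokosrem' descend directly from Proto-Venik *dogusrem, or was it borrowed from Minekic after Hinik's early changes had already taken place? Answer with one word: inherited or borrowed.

If inherited, *dogusrem would pass through all of Hinik's changes:
Hinik: *dogusrem
  dogusrem (rule 1 does not apply)
  dogusrem → dokusrem   [unconditioned shift]
  dokusrem → tokusrem   [unconditioned shift]
  tokusrem (rule 4 does not apply)
  tokusrem → tokosrem   [vowel merger]
  giving Hinik tokosrem.
If borrowed from Minekic 'dogusrem' after the early changes, it would undergo only the recent ones:
  rule 4 (debuccalisation): no change (dogusrem)
  rule 5 (vowel merger): dogusrem → dogosrem
  ⇒ as a loan: dogosrem
Hinik 'tokosrem' matches the inherited outcome exactly, so it is an inherited cognate, not a loan.

inherited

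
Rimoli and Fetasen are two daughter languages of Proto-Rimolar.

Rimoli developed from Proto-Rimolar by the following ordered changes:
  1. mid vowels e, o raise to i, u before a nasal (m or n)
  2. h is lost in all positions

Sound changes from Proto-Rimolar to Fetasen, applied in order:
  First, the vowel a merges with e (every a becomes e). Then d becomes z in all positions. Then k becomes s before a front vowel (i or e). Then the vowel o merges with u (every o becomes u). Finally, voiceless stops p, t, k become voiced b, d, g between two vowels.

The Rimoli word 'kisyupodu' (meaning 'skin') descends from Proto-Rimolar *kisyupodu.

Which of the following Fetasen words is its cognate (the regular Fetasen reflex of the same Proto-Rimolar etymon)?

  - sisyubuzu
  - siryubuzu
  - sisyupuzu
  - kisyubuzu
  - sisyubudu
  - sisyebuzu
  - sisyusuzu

sisyubuzu

Fetasen: start from *kisyupodu.
  rule 1: no change — kisyupodu
  rule 2 (unconditioned shift): kisyupodu → kisyupozu
  rule 3 (palatalisation): kisyupozu → sisyupozu
  rule 4 (vowel merger): sisyupozu → sisyupuzu
  rule 5 (intervocalic voicing): sisyupuzu → sisyubuzu
  ⇒ Fetasen sisyubuzu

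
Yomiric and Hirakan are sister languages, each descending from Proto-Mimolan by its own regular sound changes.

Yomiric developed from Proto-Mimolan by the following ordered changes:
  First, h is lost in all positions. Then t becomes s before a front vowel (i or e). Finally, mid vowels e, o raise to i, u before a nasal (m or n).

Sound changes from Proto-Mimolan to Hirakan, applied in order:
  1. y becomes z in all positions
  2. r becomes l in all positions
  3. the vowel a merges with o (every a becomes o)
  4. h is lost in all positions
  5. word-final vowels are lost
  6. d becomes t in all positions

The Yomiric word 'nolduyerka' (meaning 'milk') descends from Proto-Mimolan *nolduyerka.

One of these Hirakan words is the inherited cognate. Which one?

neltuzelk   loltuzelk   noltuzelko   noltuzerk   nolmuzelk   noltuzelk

noltuzelk

Hirakan: *nolduyerka
  nolduyerka → nolduzerka   [unconditioned shift]
  nolduzerka → nolduzelka   [unconditioned shift]
  nolduzelka → nolduzelko   [vowel merger]
  nolduzelko (rule 4 does not apply)
  nolduzelko → nolduzelk   [apocope]
  nolduzelk → noltuzelk   [unconditioned shift]
  giving Hirakan noltuzelk.
The other candidates each miss or misapply at least one Hirakan change.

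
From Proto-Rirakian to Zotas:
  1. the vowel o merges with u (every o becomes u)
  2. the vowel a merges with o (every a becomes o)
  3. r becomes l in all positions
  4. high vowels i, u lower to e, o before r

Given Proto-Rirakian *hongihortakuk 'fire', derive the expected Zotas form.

Zotas: *hongihortakuk
  hongihortakuk → hungihurtakuk   [vowel merger]
  hungihurtakuk → hungihurtokuk   [vowel merger]
  hungihurtokuk → hungihultokuk   [unconditioned shift]
  hungihultokuk (rule 4 does not apply)
  giving Zotas hungihultokuk.

hungihultokuk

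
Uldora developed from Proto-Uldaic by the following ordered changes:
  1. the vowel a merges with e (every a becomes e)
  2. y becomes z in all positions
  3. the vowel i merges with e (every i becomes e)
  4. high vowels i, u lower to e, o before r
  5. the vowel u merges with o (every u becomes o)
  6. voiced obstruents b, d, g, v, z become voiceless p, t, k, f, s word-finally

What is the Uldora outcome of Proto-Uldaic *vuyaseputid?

Uldora: *vuyaseputid
  vuyaseputid → vuyeseputid   [vowel merger]
  vuyeseputid → vuzeseputid   [unconditioned shift]
  vuzeseputid → vuzeseputed   [vowel merger]
  vuzeseputed (rule 4 does not apply)
  vuzeseputed → vozesepoted   [vowel merger]
  vozesepoted → vozesepotet   [final devoicing]
  giving Uldora vozesepotet.

vozesepotet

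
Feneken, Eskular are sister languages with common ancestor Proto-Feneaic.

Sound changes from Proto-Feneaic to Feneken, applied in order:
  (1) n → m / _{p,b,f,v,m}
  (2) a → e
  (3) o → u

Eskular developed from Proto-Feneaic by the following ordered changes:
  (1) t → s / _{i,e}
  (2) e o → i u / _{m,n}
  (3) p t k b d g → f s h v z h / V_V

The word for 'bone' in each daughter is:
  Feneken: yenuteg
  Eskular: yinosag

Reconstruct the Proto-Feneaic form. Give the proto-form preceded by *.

Position 2: Feneken has e, Eskular has i. Taking the neighbouring segments as reconstructed: Feneken e could go back to *a or *e; Eskular i could go back to *e or *i — the one source consistent with every daughter is *e.
Position 4: Feneken has u, Eskular has o. Eskular preserves o here (none of its changes turn any other segment into o), so the proto-segment is *o.
Position 6: Feneken has e, Eskular has a. Eskular preserves a here (none of its changes turn any other segment into a), so the proto-segment is *a.
Verify the candidate proto-form against each daughter:
Feneken: *yenotag
  yenotag (rule 1 does not apply)
  yenotag → yenoteg   [vowel merger]
  yenoteg → yenuteg   [vowel merger]
  giving Feneken yenuteg.
Eskular: start from *yenotag.
  rule 1: no change — yenotag
  rule 2 (pre-nasal raising): yenotag → yinotag
  rule 3 (intervocalic lenition): yinotag → yinosag
  ⇒ Eskular yinosag
*yenotag is the unique common source.

*yenotag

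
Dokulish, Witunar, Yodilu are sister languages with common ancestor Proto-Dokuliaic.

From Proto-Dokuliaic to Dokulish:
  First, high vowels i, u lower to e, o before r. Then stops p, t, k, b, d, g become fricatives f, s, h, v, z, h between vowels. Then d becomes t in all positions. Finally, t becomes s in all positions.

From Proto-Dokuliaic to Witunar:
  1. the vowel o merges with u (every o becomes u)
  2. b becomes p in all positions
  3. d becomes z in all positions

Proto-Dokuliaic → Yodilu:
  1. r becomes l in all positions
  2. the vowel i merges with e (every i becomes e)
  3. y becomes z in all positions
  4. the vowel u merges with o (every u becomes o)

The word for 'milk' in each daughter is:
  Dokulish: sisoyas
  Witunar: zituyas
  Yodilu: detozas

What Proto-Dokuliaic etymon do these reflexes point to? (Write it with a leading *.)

*ditoyas

Position 5: Dokulish has y, Witunar has y, Yodilu has z. Dokulish preserves y here (none of its changes turn any other segment into y), so the proto-segment is *y.
Position 2: Dokulish has i, Witunar has i, Yodilu has e. Dokulish preserves i here (none of its changes turn any other segment into i), so the proto-segment is *i.
This points to *ditoyas. Verify forward in each daughter:
Dokulish: *ditoyas
  ditoyas (rule 1 does not apply)
  ditoyas → disoyas   [intervocalic lenition]
  disoyas → tisoyas   [unconditioned shift]
  tisoyas → sisoyas   [unconditioned shift]
  giving Dokulish sisoyas.
Witunar: *ditoyas
  ditoyas → dituyas   [vowel merger]
  dituyas (rule 2 does not apply)
  dituyas → zituyas   [unconditioned shift]
  giving Witunar zituyas.
Yodilu: *ditoyas
  ditoyas (rule 1 does not apply)
  ditoyas → detoyas   [vowel merger]
  detoyas → detozas   [unconditioned shift]
  detozas (rule 4 does not apply)
  giving Yodilu detozas.
Only *ditoyas yields all of Dokulish sisoyas, Witunar zituyas, Yodilu detozas.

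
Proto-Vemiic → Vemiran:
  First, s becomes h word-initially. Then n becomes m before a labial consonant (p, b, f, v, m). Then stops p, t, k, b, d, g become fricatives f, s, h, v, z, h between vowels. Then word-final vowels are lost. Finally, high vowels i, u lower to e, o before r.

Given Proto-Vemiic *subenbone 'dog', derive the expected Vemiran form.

Vemiran: start from *subenbone.
  rule 1 (debuccalisation): subenbone → hubenbone
  rule 2 (nasal place assimilation): hubenbone → hubembone
  rule 3 (intervocalic lenition): hubembone → huvembone
  rule 4 (apocope): huvembone → huvembon
  rule 5: no change — huvembon
  ⇒ Vemiran huvembon

huvembon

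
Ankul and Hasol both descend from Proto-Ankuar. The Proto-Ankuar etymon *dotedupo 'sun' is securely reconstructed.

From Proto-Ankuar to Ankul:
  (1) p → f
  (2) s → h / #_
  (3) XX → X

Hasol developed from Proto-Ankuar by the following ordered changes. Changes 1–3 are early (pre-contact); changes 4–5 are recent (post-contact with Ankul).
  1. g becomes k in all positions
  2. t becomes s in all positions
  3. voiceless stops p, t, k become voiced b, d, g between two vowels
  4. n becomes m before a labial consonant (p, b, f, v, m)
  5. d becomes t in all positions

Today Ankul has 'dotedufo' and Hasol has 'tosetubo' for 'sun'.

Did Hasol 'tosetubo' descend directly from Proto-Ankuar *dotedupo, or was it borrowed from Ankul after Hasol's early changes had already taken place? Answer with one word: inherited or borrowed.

inherited

If inherited, *dotedupo would pass through all of Hasol's changes:
Hasol: start from *dotedupo.
  rule 1: no change — dotedupo
  rule 2 (unconditioned shift): dotedupo → dosedupo
  rule 3 (intervocalic voicing): dosedupo → dosedubo
  rule 4: no change — dosedubo
  rule 5 (unconditioned shift): dosedubo → tosetubo
  ⇒ Hasol tosetubo
If borrowed from Ankul 'dotedufo' after the early changes, it would undergo only the recent ones:
  rule 4 (nasal place assimilation): no change (dotedufo)
  rule 5 (unconditioned shift): dotedufo → totetufo
  ⇒ as a loan: totetufo
Hasol 'tosetubo' matches the inherited outcome exactly, so it is an inherited cognate, not a loan.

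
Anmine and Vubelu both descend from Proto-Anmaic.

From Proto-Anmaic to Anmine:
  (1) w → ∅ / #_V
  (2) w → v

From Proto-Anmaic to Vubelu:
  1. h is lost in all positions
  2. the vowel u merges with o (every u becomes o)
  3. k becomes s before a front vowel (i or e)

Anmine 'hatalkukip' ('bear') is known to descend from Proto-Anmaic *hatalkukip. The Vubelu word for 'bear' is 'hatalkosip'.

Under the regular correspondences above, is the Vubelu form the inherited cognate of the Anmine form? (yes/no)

no

Derive the expected Vubelu reflex of *hatalkukip:
Vubelu: *hatalkukip
  hatalkukip → atalkukip   [h-loss]
  atalkukip → atalkokip   [vowel merger]
  atalkokip → atalkosip   [palatalisation]
  giving Vubelu atalkosip.
The regular Vubelu reflex would be 'atalkosip', but the attested form is 'hatalkosip'. The correspondence is irregular, so they are not cognates (the Vubelu form has a different source).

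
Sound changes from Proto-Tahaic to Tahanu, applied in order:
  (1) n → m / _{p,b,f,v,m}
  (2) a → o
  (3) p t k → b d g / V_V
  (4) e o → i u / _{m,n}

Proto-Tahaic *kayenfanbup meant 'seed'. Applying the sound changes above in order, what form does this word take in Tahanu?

Tahanu: start from *kayenfanbup.
  rule 1 (nasal place assimilation): kayenfanbup → kayemfambup
  rule 2 (vowel merger): kayemfambup → koyemfombup
  rule 3: no change — koyemfombup
  rule 4 (pre-nasal raising): koyemfombup → koyimfumbup
  ⇒ Tahanu koyimfumbup

koyimfumbup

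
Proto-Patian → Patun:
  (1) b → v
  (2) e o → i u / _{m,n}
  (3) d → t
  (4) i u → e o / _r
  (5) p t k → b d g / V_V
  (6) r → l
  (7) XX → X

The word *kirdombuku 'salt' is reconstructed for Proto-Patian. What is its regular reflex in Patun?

keltumvugu

Patun: *kirdombuku
  kirdombuku → kirdomvuku   [unconditioned shift]
  kirdomvuku → kirdumvuku   [pre-nasal raising]
  kirdumvuku → kirtumvuku   [unconditioned shift]
  kirtumvuku → kertumvuku   [pre-rhotic lowering]
  kertumvuku → kertumvugu   [intervocalic voicing]
  kertumvugu → keltumvugu   [unconditioned shift]
  keltumvugu (rule 7 does not apply)
  giving Patun keltumvugu.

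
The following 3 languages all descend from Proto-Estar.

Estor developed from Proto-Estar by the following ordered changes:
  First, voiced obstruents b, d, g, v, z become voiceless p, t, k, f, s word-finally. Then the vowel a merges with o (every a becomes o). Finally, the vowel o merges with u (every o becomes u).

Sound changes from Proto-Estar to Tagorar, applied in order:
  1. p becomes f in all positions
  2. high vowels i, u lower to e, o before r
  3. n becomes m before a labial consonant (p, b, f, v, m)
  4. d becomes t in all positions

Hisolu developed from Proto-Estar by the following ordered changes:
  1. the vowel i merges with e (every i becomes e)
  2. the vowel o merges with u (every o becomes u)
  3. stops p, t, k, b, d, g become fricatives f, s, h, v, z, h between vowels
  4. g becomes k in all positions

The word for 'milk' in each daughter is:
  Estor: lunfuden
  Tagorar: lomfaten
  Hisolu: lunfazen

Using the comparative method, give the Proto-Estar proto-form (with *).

Position 2: Estor has u, Tagorar has o, Hisolu has u. Taking the neighbouring segments as reconstructed: Estor u could go back to *a or *o or *u; Tagorar o can only go back to *o; Hisolu u could go back to *o or *u — the one source consistent with every daughter is *o.
Position 6: Estor has d, Tagorar has t, Hisolu has z. Estor preserves d here (none of its changes turn any other segment into d), so the proto-segment is *d.
This points to *lonfaden. Verify forward in each daughter:
Estor: *lonfaden > lonfoden > lunfuden  (by vowel merger, vowel merger)
Tagorar: *lonfaden
  lonfaden (rule 1 does not apply)
  lonfaden (rule 2 does not apply)
  lonfaden → lomfaden   [nasal place assimilation]
  lomfaden → lomfaten   [unconditioned shift]
  giving Tagorar lomfaten.
Hisolu: *lonfaden
  lonfaden (rule 1 does not apply)
  lonfaden → lunfaden   [vowel merger]
  lunfaden → lunfazen   [intervocalic lenition]
  lunfazen (rule 4 does not apply)
  giving Hisolu lunfazen.
Only *lonfaden yields all of Estor lunfuden, Tagorar lomfaten, Hisolu lunfazen.

*lonfaden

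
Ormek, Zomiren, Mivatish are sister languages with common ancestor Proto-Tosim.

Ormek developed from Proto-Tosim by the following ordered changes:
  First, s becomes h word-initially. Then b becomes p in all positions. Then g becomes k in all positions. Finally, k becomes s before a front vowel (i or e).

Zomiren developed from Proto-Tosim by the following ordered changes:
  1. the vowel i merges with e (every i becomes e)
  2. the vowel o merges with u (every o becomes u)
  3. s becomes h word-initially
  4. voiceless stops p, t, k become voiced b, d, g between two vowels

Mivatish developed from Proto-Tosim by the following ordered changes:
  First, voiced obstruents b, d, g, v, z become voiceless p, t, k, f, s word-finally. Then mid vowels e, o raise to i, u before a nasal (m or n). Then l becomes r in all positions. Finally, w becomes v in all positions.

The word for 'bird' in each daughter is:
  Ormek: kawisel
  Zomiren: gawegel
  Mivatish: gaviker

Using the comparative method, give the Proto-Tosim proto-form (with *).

*gawikel

Position 5: Ormek has s, Zomiren has g, Mivatish has k. Taking the neighbouring segments as reconstructed: Ormek s could go back to *k or *g or *s; Zomiren g could go back to *k or *g; Mivatish k can only go back to *k — the one source consistent with every daughter is *k.
Position 3: Ormek has w, Zomiren has w, Mivatish has v. Ormek preserves w here (none of its changes turn any other segment into w), so the proto-segment is *w.
Position 7: Ormek has l, Zomiren has l, Mivatish has r. Ormek preserves l here (none of its changes turn any other segment into l), so the proto-segment is *l.
Verify the candidate proto-form against each daughter:
Ormek: *gawikel > kawikel > kawisel  (by unconditioned shift, palatalisation)
Zomiren: start from *gawikel.
  rule 1 (vowel merger): gawikel → gawekel
  rule 2: no change — gawekel
  rule 3: no change — gawekel
  rule 4 (intervocalic voicing): gawekel → gawegel
  ⇒ Zomiren gawegel
Mivatish: start from *gawikel.
  rule 1: no change — gawikel
  rule 2: no change — gawikel
  rule 3 (unconditioned shift): gawikel → gawiker
  rule 4 (unconditioned shift): gawiker → gaviker
  ⇒ Mivatish gaviker
*gawikel is the unique common source.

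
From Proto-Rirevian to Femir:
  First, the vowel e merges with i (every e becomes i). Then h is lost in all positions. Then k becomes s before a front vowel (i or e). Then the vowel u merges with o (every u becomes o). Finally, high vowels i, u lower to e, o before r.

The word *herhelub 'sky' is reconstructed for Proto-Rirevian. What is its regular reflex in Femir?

erilob

Femir: *herhelub
  herhelub → hirhilub   [vowel merger]
  hirhilub → irilub   [h-loss]
  irilub (rule 3 does not apply)
  irilub → irilob   [vowel merger]
  irilob → erilob   [pre-rhotic lowering]
  giving Femir erilob.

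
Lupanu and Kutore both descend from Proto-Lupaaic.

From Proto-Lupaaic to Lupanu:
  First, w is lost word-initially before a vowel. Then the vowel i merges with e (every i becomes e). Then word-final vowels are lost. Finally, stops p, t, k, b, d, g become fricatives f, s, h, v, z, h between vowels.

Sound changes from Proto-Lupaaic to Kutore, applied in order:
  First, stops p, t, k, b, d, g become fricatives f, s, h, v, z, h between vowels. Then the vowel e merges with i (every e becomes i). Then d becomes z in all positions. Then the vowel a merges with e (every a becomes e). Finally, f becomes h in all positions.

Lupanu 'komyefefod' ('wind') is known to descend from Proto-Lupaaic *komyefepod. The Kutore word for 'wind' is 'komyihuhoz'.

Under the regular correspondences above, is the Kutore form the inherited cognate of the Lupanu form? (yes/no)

Derive the expected Kutore reflex of *komyefepod:
Kutore: *komyefepod > komyefefod > komyififod > komyififoz > komyihihoz  (by intervocalic lenition, vowel merger, unconditioned shift, unconditioned shift)
The regular Kutore reflex would be 'komyihihoz', but the attested form is 'komyihuhoz'. The correspondence is irregular, so they are not cognates (the Kutore form has a different source).

no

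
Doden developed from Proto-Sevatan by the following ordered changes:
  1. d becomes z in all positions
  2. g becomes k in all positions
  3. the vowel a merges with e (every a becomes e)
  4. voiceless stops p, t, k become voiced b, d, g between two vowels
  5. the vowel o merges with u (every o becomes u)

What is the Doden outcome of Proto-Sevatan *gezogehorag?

Doden: *gezogehorag > kezokehorak > kezokehorek > kezogehorek > kezugehurek  (by unconditioned shift, vowel merger, intervocalic voicing, vowel merger)

kezugehurek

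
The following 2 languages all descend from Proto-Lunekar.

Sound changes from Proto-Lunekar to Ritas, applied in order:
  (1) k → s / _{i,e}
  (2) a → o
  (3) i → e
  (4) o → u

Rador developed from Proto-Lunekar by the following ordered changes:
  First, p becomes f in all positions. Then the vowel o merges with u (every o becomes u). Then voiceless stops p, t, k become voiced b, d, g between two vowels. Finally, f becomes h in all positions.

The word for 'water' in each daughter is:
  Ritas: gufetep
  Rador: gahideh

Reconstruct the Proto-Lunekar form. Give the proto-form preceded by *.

*gafitep

Position 3: Ritas has f, Rador has h. Ritas preserves f here (none of its changes turn any other segment into f), so the proto-segment is *f.
Position 7: Ritas has p, Rador has h. Ritas preserves p here (none of its changes turn any other segment into p), so the proto-segment is *p.
Position 5: Ritas has t, Rador has d. Ritas preserves t here (none of its changes turn any other segment into t), so the proto-segment is *t.
Continuing position by position gives *gafitep; check it forward:
Ritas: *gafitep
  gafitep (rule 1 does not apply)
  gafitep → gofitep   [vowel merger]
  gofitep → gofetep   [vowel merger]
  gofetep → gufetep   [vowel merger]
  giving Ritas gufetep.
Rador: start from *gafitep.
  rule 1 (unconditioned shift): gafitep → gafitef
  rule 2: no change — gafitef
  rule 3 (intervocalic voicing): gafitef → gafidef
  rule 4 (unconditioned shift): gafidef → gahideh
  ⇒ Rador gahideh
No other proto-form is consistent with every reflex, so the reconstruction is *gafitep.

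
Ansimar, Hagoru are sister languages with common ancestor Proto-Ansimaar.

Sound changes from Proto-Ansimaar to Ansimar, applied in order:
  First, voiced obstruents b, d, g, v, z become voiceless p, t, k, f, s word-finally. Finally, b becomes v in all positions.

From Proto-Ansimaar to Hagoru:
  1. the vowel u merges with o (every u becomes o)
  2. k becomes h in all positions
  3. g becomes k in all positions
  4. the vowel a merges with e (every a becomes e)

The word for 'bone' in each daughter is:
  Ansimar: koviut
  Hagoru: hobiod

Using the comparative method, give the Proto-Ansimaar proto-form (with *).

Position 5: Ansimar has u, Hagoru has o. Ansimar preserves u here (none of its changes turn any other segment into u), so the proto-segment is *u.
Position 3: Ansimar has v, Hagoru has b. Hagoru preserves b here (none of its changes turn any other segment into b), so the proto-segment is *b.
Verify the candidate proto-form against each daughter:
Ansimar: *kobiud
  kobiud → kobiut   [final devoicing]
  kobiut → koviut   [unconditioned shift]
  giving Ansimar koviut.
Hagoru: *kobiud > kobiod > hobiod  (by vowel merger, unconditioned shift)
*kobiud is the unique common source.

*kobiud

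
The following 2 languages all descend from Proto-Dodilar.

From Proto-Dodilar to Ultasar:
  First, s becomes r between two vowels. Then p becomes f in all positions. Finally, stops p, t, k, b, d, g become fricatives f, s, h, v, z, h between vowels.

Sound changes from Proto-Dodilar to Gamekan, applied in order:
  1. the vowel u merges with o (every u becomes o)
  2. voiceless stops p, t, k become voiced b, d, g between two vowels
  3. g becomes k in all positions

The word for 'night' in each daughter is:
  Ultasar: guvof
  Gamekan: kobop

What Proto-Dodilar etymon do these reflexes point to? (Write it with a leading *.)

*gubop

Position 3: Ultasar has v, Gamekan has b. Taking the neighbouring segments as reconstructed: Ultasar v could go back to *b or *v; Gamekan b could go back to *p or *b — the one source consistent with every daughter is *b.
Position 2: Ultasar has u, Gamekan has o. Ultasar preserves u here (none of its changes turn any other segment into u), so the proto-segment is *u.
Position 5: Ultasar has f, Gamekan has p. Gamekan preserves p here (none of its changes turn any other segment into p), so the proto-segment is *p.
Verify the candidate proto-form against each daughter:
Ultasar: start from *gubop.
  rule 1: no change — gubop
  rule 2 (unconditioned shift): gubop → gubof
  rule 3 (intervocalic lenition): gubof → guvof
  ⇒ Ultasar guvof
Gamekan: start from *gubop.
  rule 1 (vowel merger): gubop → gobop
  rule 2: no change — gobop
  rule 3 (unconditioned shift): gobop → kobop
  ⇒ Gamekan kobop
Only *gubop yields all of Ultasar guvof, Gamekan kobop.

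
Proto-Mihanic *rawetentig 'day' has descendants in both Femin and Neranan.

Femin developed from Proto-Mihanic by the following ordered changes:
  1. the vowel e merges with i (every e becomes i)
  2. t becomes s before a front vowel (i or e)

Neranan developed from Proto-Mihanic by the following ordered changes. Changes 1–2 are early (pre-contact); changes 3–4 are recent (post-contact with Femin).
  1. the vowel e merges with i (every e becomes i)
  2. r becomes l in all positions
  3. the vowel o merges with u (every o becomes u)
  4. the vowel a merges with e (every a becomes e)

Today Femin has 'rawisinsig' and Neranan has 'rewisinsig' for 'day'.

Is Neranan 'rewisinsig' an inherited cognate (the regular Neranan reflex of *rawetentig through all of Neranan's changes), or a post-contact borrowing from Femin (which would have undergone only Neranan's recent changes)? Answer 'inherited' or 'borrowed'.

If inherited, *rawetentig would pass through all of Neranan's changes:
Neranan: *rawetentig > rawitintig > lawitintig > lewitintig  (by vowel merger, unconditioned shift, vowel merger)
If borrowed from Femin 'rawisinsig' after the early changes, it would undergo only the recent ones:
  rule 3 (vowel merger): no change (rawisinsig)
  rule 4 (vowel merger): rawisinsig → rewisinsig
  ⇒ as a loan: rewisinsig
Neranan 'rewisinsig' matches the loan outcome 'rewisinsig', not the inherited 'lewitintig' — it skipped the early Neranan changes, so it was borrowed from Femin.

borrowed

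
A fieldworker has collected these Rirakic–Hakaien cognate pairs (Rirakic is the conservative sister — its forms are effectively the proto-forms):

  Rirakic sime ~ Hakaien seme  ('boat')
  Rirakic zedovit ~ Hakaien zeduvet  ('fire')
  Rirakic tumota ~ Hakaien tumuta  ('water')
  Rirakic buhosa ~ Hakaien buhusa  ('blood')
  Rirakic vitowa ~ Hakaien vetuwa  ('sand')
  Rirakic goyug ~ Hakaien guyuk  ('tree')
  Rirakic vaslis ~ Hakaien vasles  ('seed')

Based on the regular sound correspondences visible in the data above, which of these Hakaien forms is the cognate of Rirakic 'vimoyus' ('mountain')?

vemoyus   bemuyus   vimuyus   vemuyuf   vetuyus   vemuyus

sime ~ seme — Rirakic i corresponds to Hakaien e after a consonant, before a nasal.
tumota ~ tumuta, buhosa ~ buhusa — Rirakic o corresponds to Hakaien u after a consonant, before a consonant other than r, m, n, p, b, f, v.
Applying these to Rirakic 'vimoyus':
  vimoyus → vemoyus   (i→e after a consonant, before a nasal)
  vemoyus → vemuyus   (o→u after a consonant, before a consonant other than r, m, n, p, b, f, v)
So the Hakaien cognate is 'vemuyus'.

vemuyus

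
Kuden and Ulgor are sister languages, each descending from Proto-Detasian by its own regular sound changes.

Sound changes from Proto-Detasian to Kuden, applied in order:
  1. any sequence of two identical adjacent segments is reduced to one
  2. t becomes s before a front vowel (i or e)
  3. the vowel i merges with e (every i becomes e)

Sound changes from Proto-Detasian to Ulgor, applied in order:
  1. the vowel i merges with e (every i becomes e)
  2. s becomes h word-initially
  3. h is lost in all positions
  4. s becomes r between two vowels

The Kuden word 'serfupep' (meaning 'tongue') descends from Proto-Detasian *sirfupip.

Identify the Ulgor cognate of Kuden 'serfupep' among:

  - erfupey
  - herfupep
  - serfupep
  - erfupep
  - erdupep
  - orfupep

Ulgor: start from *sirfupip.
  rule 1 (vowel merger): sirfupip → serfupep
  rule 2 (debuccalisation): serfupep → herfupep
  rule 3 (h-loss): herfupep → erfupep
  rule 4: no change — erfupep
  ⇒ Ulgor erfupep
Among the options, 'erfupep' alone shows every Ulgor change applied in order.

erfupep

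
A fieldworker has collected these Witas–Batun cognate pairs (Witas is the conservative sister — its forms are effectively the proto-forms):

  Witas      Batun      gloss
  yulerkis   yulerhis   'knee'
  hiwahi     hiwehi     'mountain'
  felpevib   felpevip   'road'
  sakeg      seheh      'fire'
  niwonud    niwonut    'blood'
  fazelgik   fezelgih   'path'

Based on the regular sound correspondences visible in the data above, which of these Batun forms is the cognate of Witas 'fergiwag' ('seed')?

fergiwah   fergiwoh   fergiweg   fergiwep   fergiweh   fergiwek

hiwahi ~ hiwehi, sakeg ~ seheh — Witas a corresponds to Batun e after a consonant, before a consonant other than r, m, n, p, b, f, v.
sakeg ~ seheh — Witas g corresponds to Batun h word-finally.
Applying these to Witas 'fergiwag':
  fergiwag → fergiweg   (a→e after a consonant, before a consonant other than r, m, n, p, b, f, v)
  fergiweg → fergiweh   (g→h word-finally)
So the Batun cognate is 'fergiweh'.

fergiweh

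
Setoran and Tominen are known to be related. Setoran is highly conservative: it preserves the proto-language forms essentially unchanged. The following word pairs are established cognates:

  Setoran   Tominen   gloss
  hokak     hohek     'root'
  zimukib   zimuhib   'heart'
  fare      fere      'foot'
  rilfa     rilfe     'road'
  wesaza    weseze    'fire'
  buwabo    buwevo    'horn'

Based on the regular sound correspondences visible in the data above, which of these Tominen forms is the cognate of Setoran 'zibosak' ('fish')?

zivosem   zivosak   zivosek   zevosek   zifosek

buwabo ~ buwevo — Setoran b corresponds to Tominen v between vowels (before a back vowel).
hokak ~ hohek, wesaza ~ weseze — Setoran a corresponds to Tominen e after a consonant, before a consonant other than r, m, n, p, b, f, v.
Applying these to Setoran 'zibosak':
  zibosak → zivosak   (b→v between vowels (before a back vowel))
  zivosak → zivosek   (a→e after a consonant, before a consonant other than r, m, n, p, b, f, v)
So the Tominen cognate is 'zivosek'.

zivosek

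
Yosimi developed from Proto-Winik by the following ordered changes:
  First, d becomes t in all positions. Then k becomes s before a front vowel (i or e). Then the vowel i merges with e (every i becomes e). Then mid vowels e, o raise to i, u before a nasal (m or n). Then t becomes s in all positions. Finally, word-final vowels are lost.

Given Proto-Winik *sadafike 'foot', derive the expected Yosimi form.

Yosimi: *sadafike > satafike > satafise > satafese > sasafese > sasafes  (by unconditioned shift, palatalisation, vowel merger, unconditioned shift, apocope)

sasafes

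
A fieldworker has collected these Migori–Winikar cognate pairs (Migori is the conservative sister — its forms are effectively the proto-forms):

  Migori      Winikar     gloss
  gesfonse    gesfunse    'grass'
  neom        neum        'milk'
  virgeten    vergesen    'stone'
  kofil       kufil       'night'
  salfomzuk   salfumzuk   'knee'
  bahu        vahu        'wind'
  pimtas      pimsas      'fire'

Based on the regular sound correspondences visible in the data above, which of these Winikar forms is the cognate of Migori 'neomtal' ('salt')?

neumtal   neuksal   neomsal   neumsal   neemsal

neumsal

neom ~ neum — Migori o corresponds to Winikar u after a vowel, before a nasal.
pimtas ~ pimsas — Migori t corresponds to Winikar s after a consonant, before a back vowel.
Applying these to Migori 'neomtal':
  neomtal → neumtal   (o→u after a vowel, before a nasal)
  neumtal → neumsal   (t→s after a consonant, before a back vowel)
So the Winikar cognate is 'neumsal'.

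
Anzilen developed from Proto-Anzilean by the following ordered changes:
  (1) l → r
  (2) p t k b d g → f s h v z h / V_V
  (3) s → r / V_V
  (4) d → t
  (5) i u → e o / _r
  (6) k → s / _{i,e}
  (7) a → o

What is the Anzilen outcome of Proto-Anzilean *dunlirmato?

Anzilen: *dunlirmato > dunrirmato > dunrirmaso > dunrirmaro > tunrirmaro > tunrermaro > tunrermoro  (by unconditioned shift, intervocalic lenition, rhotacism, unconditioned shift, pre-rhotic lowering, vowel merger)

tunrermoro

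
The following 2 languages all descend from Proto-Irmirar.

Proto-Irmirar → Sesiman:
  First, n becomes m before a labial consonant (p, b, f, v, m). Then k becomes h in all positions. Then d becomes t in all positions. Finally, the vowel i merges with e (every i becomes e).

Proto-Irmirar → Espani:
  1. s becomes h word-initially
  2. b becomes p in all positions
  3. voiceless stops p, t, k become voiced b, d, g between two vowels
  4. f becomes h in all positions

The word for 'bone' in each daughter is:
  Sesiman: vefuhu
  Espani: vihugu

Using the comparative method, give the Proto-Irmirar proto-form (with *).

Position 3: Sesiman has f, Espani has h. Sesiman preserves f here (none of its changes turn any other segment into f), so the proto-segment is *f.
Position 2: Sesiman has e, Espani has i. Espani preserves i here (none of its changes turn any other segment into i), so the proto-segment is *i.
Position 5: Sesiman has h, Espani has g. Taking the neighbouring segments as reconstructed: Sesiman h could go back to *k or *h; Espani g could go back to *k or *g — the one source consistent with every daughter is *k.
This points to *vifuku. Verify forward in each daughter:
Sesiman: *vifuku
  vifuku (rule 1 does not apply)
  vifuku → vifuhu   [unconditioned shift]
  vifuhu (rule 3 does not apply)
  vifuhu → vefuhu   [vowel merger]
  giving Sesiman vefuhu.
Espani: start from *vifuku.
  rule 1: no change — vifuku
  rule 2: no change — vifuku
  rule 3 (intervocalic voicing): vifuku → vifugu
  rule 4 (unconditioned shift): vifugu → vihugu
  ⇒ Espani vihugu
*vifuku is the unique common source.

*vifuku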